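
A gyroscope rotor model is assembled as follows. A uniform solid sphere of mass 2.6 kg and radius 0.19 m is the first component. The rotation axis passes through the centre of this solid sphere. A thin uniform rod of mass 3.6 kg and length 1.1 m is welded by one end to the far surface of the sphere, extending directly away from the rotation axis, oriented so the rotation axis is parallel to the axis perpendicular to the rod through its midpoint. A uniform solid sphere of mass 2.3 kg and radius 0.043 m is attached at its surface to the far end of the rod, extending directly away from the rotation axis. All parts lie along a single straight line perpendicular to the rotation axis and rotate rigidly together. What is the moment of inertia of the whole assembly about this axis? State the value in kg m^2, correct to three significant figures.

Solid sphere: I_cm = (2/5)MR² = (2/5)(2.6)(0.19)² = 0.037544 kg m^2; axis through the centre, so I = 0.037544 kg m^2.
Thin rod: I_cm = (1/12)ML² = (1/12)(3.6)(1.1)² = 0.363 kg m^2; centre at d = 0.19 + 0.55 = 0.74 m, so the parallel axis theorem gives I = 0.363 + (3.6)(0.74)² = 2.3344 kg m^2.
Solid sphere: I_cm = (2/5)MR² = (2/5)(2.3)(0.043)² = 0.0017011 kg m^2; centre at d = 0.19 + 0.55 + 0.55 + 0.043 = 1.333 m, so the parallel axis theorem gives I = 0.0017011 + (2.3)(1.333)² = 4.0885 kg m^2.
Total I = 0.037544 + 2.3344 + 4.0885 = 6.4604 kg m^2.

6.46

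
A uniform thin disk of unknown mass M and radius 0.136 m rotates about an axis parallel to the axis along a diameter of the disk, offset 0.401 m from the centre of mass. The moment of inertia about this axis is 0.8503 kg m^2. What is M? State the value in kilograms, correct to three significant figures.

I = I_cm + Md² = (1/4)MR² + Md² = M·[0.25·(0.136)² + (0.401)²] = M·0.16543.
So M = 0.8503 / 0.16543 = 5.1401 kg.

5.14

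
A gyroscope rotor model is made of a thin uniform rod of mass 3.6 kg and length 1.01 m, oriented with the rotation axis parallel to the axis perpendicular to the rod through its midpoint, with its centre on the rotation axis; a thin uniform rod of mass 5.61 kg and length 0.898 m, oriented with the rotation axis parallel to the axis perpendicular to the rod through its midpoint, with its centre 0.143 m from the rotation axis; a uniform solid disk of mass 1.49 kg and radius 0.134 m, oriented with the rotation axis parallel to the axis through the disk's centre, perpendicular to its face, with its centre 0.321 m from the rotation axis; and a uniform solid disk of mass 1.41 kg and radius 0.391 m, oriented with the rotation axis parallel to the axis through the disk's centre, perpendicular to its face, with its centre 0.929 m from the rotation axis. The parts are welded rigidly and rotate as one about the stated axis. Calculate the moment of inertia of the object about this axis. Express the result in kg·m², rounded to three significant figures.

2.29

Thin rod: I_cm = (1/12)ML² = (1/12)(3.6)(1.01)² = 0.30603 kg·m²; axis through the centre, so I = 0.30603 kg·m².
Thin rod: I_cm = (1/12)ML² = (1/12)(5.61)(0.898)² = 0.37699 kg·m²; centre at d = 0.143 m, so the parallel axis theorem gives I = 0.37699 + (5.61)(0.143)² = 0.49171 kg·m².
Solid disk: I_cm = (1/2)MR² = (1/2)(1.49)(0.134)² = 0.013377 kg·m²; centre at d = 0.321 m, so the parallel axis theorem gives I = 0.013377 + (1.49)(0.321)² = 0.16691 kg·m².
Solid disk: I_cm = (1/2)MR² = (1/2)(1.41)(0.391)² = 0.10778 kg·m²; centre at d = 0.929 m, so the parallel axis theorem gives I = 0.10778 + (1.41)(0.929)² = 1.3247 kg·m².
Total I = 0.30603 + 0.49171 + 0.16691 + 1.3247 = 2.2893 kg·m².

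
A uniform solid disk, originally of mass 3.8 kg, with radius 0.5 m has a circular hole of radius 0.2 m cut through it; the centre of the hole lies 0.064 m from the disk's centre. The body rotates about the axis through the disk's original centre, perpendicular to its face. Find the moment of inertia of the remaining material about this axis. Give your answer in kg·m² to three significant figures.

0.460

Unpierced body about its centre: I₀ = (1/2)MR² = (1/2)(3.8)(0.5)² = 0.475 kg·m².
The removed disk has mass m = M·(r/R)² = (3.8)(0.2/0.5)² = 0.608 kg (same uniform areal density).
Its moment of inertia about the rotation axis (parallel-axis theorem): I_hole = (1/2)mr² + md² = (1/2)(0.608)(0.2)² + (0.608)(0.064)² = 0.01465 kg·m².
Treating the hole as negative mass, I = I₀ − I_hole = 0.475 − 0.01465 = 0.46035 kg·m².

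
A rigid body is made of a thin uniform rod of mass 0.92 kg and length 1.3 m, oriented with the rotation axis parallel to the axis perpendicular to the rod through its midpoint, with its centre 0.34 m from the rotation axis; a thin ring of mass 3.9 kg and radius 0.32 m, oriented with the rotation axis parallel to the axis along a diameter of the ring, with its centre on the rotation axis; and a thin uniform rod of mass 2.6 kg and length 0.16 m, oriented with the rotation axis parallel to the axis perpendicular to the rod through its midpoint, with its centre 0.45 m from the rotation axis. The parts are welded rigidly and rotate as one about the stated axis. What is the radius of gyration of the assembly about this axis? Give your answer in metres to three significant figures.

Thin rod: I_cm = (1/12)ML² = (1/12)(0.92)(1.3)² = 0.12957 kg m^2; centre at d = 0.34 m, so I = I_cm + Md² gives I = 0.12957 + (0.92)(0.34)² = 0.23592 kg m^2.
Thin ring: I_cm = (1/2)MR² = (1/2)(3.9)(0.32)² = 0.19968 kg m^2; axis through the centre, so I = 0.19968 kg m^2.
Thin rod: I_cm = (1/12)ML² = (1/12)(2.6)(0.16)² = 0.0055467 kg m^2; centre at d = 0.45 m, so I = I_cm + Md² gives I = 0.0055467 + (2.6)(0.45)² = 0.53205 kg m^2.
Total I = 0.96765 kg m^2; total mass M = 7.42 kg.
k = √(I/M) = √(0.96765/7.42) = 0.36112 m.

0.361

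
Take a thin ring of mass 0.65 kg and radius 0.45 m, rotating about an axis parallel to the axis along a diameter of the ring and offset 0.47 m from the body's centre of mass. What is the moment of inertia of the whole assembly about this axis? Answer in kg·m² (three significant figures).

0.209

I_cm = (1/2)MR² = (1/2)(0.65)(0.45)² = 0.065813 kg·m²; centre at d = 0.47 m, so the parallel axis theorem gives I = 0.065813 + (0.65)(0.47)² = 0.2094 kg·m².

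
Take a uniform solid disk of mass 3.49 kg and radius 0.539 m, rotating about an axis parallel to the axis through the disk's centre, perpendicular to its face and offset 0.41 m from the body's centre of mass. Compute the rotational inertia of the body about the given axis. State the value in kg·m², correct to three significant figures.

I_cm = (1/2)MR² = (1/2)(3.49)(0.539)² = 0.50696 kg·m²; centre at d = 0.41 m, so the parallel axis theorem gives I = 0.50696 + (3.49)(0.41)² = 1.0936 kg·m².

1.09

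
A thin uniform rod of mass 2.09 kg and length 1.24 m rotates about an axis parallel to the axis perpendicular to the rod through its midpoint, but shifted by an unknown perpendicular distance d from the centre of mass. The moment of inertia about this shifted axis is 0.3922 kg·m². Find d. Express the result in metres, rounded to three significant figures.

0.244

About the centre-of-mass axis, I_cm = (1/12)ML² = (1/12)(2.09)(1.24)² = 0.2678 kg·m².
Parallel axis theorem: I = I_cm + Md², so Md² = 0.3922 − 0.2678 = 0.1244 kg·m².
d = √(0.1244 / 2.09) = 0.24397 m.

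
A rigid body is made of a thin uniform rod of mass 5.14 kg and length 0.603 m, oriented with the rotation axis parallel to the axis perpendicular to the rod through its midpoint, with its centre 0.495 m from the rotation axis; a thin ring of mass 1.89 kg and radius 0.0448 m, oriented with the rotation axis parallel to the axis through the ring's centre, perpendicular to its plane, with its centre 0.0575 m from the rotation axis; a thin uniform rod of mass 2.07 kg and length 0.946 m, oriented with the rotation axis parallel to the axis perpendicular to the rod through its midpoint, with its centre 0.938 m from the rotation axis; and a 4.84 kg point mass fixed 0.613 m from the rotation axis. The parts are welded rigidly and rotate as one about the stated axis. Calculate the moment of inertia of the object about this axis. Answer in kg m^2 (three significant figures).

Thin rod: I_cm = (1/12)ML² = (1/12)(5.14)(0.603)² = 0.15575 kg m^2; centre at d = 0.495 m, so I = I_cm + Md² gives I = 0.15575 + (5.14)(0.495)² = 1.4152 kg m^2.
Thin ring: I_cm = MR² = (1.89)(0.0448)² = 0.0037933 kg m^2; centre at d = 0.0575 m, so I = I_cm + Md² gives I = 0.0037933 + (1.89)(0.0575)² = 0.010042 kg m^2.
Thin rod: I_cm = (1/12)ML² = (1/12)(2.07)(0.946)² = 0.15437 kg m^2; centre at d = 0.938 m, so I = I_cm + Md² gives I = 0.15437 + (2.07)(0.938)² = 1.9757 kg m^2.
Point mass: I_cm = 0; centre at d = 0.613 m, so I = I_cm + Md² gives I = 0 + (4.84)(0.613)² = 1.8187 kg m^2.
Total I = 1.4152 + 0.010042 + 1.9757 + 1.8187 = 5.2196 kg m^2.

5.22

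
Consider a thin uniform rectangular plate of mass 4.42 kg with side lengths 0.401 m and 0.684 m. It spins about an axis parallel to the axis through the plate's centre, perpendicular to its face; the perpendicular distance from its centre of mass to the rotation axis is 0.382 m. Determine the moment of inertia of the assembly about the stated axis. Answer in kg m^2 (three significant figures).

0.877

I_cm = (1/12)M(a²+b²) = (1/12)(4.42)[(0.401)² + (0.684)²] = 0.23156 kg m^2; centre at d = 0.382 m, so I = I_cm + Md² gives I = 0.23156 + (4.42)(0.382)² = 0.87654 kg m^2.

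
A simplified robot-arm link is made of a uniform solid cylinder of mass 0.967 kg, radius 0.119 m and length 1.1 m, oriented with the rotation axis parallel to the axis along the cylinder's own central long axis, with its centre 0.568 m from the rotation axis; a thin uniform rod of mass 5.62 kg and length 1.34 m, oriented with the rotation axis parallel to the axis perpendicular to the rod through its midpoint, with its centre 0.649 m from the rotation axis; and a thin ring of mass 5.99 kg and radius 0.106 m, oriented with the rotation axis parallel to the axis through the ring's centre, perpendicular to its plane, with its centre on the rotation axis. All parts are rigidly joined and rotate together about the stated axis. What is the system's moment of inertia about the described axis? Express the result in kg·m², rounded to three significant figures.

Solid cylinder: I_cm = (1/2)MR² = (1/2)(0.967)(0.119)² = 0.0068468 kg·m²; centre at d = 0.568 m, so I = I_cm + Md² gives I = 0.0068468 + (0.967)(0.568)² = 0.31882 kg·m².
Thin rod: I_cm = (1/12)ML² = (1/12)(5.62)(1.34)² = 0.84094 kg·m²; centre at d = 0.649 m, so I = I_cm + Md² gives I = 0.84094 + (5.62)(0.649)² = 3.2081 kg·m².
Thin ring: I_cm = MR² = (5.99)(0.106)² = 0.067304 kg·m²; axis through the centre, so I = 0.067304 kg·m².
Total I = 0.31882 + 3.2081 + 0.067304 = 3.5942 kg·m².

3.59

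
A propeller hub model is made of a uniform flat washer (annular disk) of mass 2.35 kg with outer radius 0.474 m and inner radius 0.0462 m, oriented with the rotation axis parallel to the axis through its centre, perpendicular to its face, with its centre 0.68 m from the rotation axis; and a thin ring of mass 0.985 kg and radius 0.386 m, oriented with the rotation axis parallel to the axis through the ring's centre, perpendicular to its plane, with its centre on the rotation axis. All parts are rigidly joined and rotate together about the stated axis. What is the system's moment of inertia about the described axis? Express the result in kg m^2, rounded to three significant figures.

1.50

Annular disk: I_cm = (1/2)M(R²+r²) = (1/2)(2.35)[(0.474)² + (0.0462)²] = 0.2665 kg m^2; centre at d = 0.68 m, so the parallel axis theorem gives I = 0.2665 + (2.35)(0.68)² = 1.3531 kg m^2.
Thin ring: I_cm = MR² = (0.985)(0.386)² = 0.14676 kg m^2; axis through the centre, so I = 0.14676 kg m^2.
Total I = 1.3531 + 0.14676 = 1.4999 kg m^2.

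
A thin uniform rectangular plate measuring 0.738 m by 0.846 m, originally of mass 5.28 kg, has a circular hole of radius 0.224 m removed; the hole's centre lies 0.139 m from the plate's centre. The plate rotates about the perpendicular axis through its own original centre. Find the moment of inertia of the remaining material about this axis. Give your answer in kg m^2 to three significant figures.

Unpierced body about its centre: I₀ = (1/12)M(a²+b²) = (1/12)(5.28)[(0.738)² + (0.846)²] = 0.55456 kg m^2.
The removed disk has mass m = M·πr²/(ab) = (5.28)·π(0.224)²/(0.738·0.846) = 1.3331 kg (same uniform areal density).
Its moment of inertia about the rotation axis (parallel-axis theorem): I_hole = (1/2)mr² + md² = (1/2)(1.3331)(0.224)² + (1.3331)(0.139)² = 0.0592 kg m^2.
Treating the hole as negative mass, I = I₀ − I_hole = 0.55456 − 0.0592 = 0.49536 kg m^2.

0.495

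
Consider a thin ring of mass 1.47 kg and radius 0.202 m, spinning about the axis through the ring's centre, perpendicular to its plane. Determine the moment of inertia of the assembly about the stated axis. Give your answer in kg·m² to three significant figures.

I_cm = MR² = (1.47)(0.202)² = 0.059982 kg·m²; axis through the centre, so I = 0.059982 kg·m².

0.0600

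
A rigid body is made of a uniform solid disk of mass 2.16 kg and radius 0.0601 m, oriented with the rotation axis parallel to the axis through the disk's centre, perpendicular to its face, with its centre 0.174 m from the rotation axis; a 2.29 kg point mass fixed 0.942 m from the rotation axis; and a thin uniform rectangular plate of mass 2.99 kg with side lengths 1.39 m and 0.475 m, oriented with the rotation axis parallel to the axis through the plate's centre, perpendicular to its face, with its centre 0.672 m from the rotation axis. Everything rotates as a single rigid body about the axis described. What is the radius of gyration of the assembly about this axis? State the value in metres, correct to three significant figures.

0.732

Solid disk: I_cm = (1/2)MR² = (1/2)(2.16)(0.0601)² = 0.003901 kg m^2; centre at d = 0.174 m, so the parallel axis theorem gives I = 0.003901 + (2.16)(0.174)² = 0.069297 kg m^2.
Point mass: I_cm = 0; centre at d = 0.942 m, so the parallel axis theorem gives I = 0 + (2.29)(0.942)² = 2.0321 kg m^2.
Rectangular plate: I_cm = (1/12)M(a²+b²) = (1/12)(2.99)[(1.39)² + (0.475)²] = 0.53763 kg m^2; centre at d = 0.672 m, so the parallel axis theorem gives I = 0.53763 + (2.99)(0.672)² = 1.8879 kg m^2.
Total I = 3.9892 kg m^2; total mass M = 7.44 kg.
k = √(I/M) = √(3.9892/7.44) = 0.73225 m.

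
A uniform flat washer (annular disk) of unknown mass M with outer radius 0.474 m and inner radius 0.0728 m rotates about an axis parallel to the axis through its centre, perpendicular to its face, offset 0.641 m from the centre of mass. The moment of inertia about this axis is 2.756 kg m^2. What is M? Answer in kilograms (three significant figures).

5.24

I = I_cm + Md² = (1/2)M(R²+r²) + Md² = M·[0.5·[(0.474)² + (0.0728)²] + (0.641)²] = M·0.52587.
So M = 2.756 / 0.52587 = 5.2408 kg.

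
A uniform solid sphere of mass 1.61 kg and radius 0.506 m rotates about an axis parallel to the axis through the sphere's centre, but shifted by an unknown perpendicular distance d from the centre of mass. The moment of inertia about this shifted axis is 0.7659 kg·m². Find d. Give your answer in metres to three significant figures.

0.611

About the centre-of-mass axis, I_cm = (2/5)MR² = (2/5)(1.61)(0.506)² = 0.16489 kg·m².
Parallel axis theorem: I = I_cm + Md², so Md² = 0.7659 − 0.16489 = 0.60101 kg·m².
d = √(0.60101 / 1.61) = 0.61098 m.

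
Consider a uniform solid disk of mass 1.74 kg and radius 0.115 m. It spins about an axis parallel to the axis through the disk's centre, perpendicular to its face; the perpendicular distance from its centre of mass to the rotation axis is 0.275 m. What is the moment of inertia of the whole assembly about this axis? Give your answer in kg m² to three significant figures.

0.143

I_cm = (1/2)MR² = (1/2)(1.74)(0.115)² = 0.011506 kg m²; centre at d = 0.275 m, so I = I_cm + Md² gives I = 0.011506 + (1.74)(0.275)² = 0.14309 kg m².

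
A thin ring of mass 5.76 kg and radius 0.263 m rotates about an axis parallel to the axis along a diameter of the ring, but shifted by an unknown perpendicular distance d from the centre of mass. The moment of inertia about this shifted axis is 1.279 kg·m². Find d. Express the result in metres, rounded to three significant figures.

About the centre-of-mass axis, I_cm = (1/2)MR² = (1/2)(5.76)(0.263)² = 0.19921 kg·m².
Parallel axis theorem: I = I_cm + Md², so Md² = 1.279 − 0.19921 = 1.0798 kg·m².
d = √(1.0798 / 5.76) = 0.43297 m.

0.433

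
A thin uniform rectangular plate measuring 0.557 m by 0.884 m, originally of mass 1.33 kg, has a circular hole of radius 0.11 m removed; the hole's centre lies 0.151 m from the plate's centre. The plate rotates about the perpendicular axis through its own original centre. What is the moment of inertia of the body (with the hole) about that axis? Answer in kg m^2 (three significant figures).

Unpierced body about its centre: I₀ = (1/12)M(a²+b²) = (1/12)(1.33)[(0.557)² + (0.884)²] = 0.121 kg m^2.
The removed disk has mass m = M·πr²/(ab) = (1.33)·π(0.11)²/(0.557·0.884) = 0.10268 kg (same uniform areal density).
Its moment of inertia about the rotation axis (parallel-axis theorem): I_hole = (1/2)mr² + md² = (1/2)(0.10268)(0.11)² + (0.10268)(0.151)² = 0.0029624 kg m^2.
Treating the hole as negative mass, I = I₀ − I_hole = 0.121 − 0.0029624 = 0.11803 kg m^2.

0.118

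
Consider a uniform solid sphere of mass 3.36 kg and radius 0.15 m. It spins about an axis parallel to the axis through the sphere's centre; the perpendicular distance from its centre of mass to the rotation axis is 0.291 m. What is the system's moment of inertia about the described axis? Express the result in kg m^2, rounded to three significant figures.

I_cm = (2/5)MR² = (2/5)(3.36)(0.15)² = 0.03024 kg m^2; centre at d = 0.291 m, so I = I_cm + Md² gives I = 0.03024 + (3.36)(0.291)² = 0.31477 kg m^2.

0.315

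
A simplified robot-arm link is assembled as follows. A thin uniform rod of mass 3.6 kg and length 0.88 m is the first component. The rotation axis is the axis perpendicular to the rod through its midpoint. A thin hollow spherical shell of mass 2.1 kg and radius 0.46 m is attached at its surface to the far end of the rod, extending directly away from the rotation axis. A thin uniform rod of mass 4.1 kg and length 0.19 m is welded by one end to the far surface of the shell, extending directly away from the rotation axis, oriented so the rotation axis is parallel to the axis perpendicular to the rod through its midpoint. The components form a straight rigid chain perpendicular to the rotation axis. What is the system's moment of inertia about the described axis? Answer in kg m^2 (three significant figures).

10.9

Thin rod: I_cm = (1/12)ML² = (1/12)(3.6)(0.88)² = 0.23232 kg m^2; axis through the centre, so I = 0.23232 kg m^2.
Spherical shell: I_cm = (2/3)MR² = (2/3)(2.1)(0.46)² = 0.29624 kg m^2; centre at d = 0.44 + 0.46 = 0.9 m, so the parallel axis theorem gives I = 0.29624 + (2.1)(0.9)² = 1.9972 kg m^2.
Thin rod: I_cm = (1/12)ML² = (1/12)(4.1)(0.19)² = 0.012334 kg m^2; centre at d = 0.44 + 0.46 + 0.46 + 0.095 = 1.455 m, so the parallel axis theorem gives I = 0.012334 + (4.1)(1.455)² = 8.6921 kg m^2.
Total I = 0.23232 + 1.9972 + 8.6921 = 10.922 kg m^2.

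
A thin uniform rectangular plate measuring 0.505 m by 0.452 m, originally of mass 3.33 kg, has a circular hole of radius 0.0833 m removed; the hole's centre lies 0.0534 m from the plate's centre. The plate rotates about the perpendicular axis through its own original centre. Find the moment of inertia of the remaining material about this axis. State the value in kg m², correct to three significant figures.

Unpierced body about its centre: I₀ = (1/12)M(a²+b²) = (1/12)(3.33)[(0.505)² + (0.452)²] = 0.12746 kg m².
The removed disk has mass m = M·πr²/(ab) = (3.33)·π(0.0833)²/(0.505·0.452) = 0.31802 kg (same uniform areal density).
Its moment of inertia about the rotation axis (parallel-axis theorem): I_hole = (1/2)mr² + md² = (1/2)(0.31802)(0.0833)² + (0.31802)(0.0534)² = 0.0020102 kg m².
Treating the hole as negative mass, I = I₀ − I_hole = 0.12746 − 0.0020102 = 0.12545 kg m².

0.125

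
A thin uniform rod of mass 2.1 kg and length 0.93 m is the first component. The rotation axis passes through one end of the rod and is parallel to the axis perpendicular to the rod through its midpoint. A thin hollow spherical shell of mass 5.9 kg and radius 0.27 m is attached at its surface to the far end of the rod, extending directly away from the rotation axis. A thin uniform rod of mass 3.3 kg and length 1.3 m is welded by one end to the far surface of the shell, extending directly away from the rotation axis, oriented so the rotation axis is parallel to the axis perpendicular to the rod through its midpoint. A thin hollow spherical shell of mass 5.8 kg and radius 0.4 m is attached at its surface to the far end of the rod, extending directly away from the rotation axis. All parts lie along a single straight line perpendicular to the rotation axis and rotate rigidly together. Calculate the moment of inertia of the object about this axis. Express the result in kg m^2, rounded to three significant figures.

Thin rod: I_cm = (1/12)ML² = (1/12)(2.1)(0.93)² = 0.15136 kg m^2; centre at d = 0.465 m, so I = I_cm + Md² gives I = 0.15136 + (2.1)(0.465)² = 0.60543 kg m^2.
Spherical shell: I_cm = (2/3)MR² = (2/3)(5.9)(0.27)² = 0.28674 kg m^2; centre at d = 0.465 + 0.465 + 0.27 = 1.2 m, so I = I_cm + Md² gives I = 0.28674 + (5.9)(1.2)² = 8.7827 kg m^2.
Thin rod: I_cm = (1/12)ML² = (1/12)(3.3)(1.3)² = 0.46475 kg m^2; centre at d = 0.465 + 0.465 + 0.27 + 0.27 + 0.65 = 2.12 m, so I = I_cm + Md² gives I = 0.46475 + (3.3)(2.12)² = 15.296 kg m^2.
Spherical shell: I_cm = (2/3)MR² = (2/3)(5.8)(0.4)² = 0.61867 kg m^2; centre at d = 0.465 + 0.465 + 0.27 + 0.27 + 0.65 + 0.65 + 0.4 = 3.17 m, so I = I_cm + Md² gives I = 0.61867 + (5.8)(3.17)² = 58.902 kg m^2.
Total I = 0.60543 + 8.7827 + 15.296 + 58.902 = 83.587 kg m^2.

83.6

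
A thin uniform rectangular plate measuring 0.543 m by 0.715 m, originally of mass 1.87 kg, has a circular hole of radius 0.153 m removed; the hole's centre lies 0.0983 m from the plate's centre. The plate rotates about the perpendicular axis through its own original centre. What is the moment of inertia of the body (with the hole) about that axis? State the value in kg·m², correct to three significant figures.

Unpierced body about its centre: I₀ = (1/12)M(a²+b²) = (1/12)(1.87)[(0.543)² + (0.715)²] = 0.12561 kg·m².
The removed disk has mass m = M·πr²/(ab) = (1.87)·π(0.153)²/(0.543·0.715) = 0.35422 kg (same uniform areal density).
Its moment of inertia about the rotation axis (parallel-axis theorem): I_hole = (1/2)mr² + md² = (1/2)(0.35422)(0.153)² + (0.35422)(0.0983)² = 0.0075687 kg·m².
Treating the hole as negative mass, I = I₀ − I_hole = 0.12561 − 0.0075687 = 0.11804 kg·m².

0.118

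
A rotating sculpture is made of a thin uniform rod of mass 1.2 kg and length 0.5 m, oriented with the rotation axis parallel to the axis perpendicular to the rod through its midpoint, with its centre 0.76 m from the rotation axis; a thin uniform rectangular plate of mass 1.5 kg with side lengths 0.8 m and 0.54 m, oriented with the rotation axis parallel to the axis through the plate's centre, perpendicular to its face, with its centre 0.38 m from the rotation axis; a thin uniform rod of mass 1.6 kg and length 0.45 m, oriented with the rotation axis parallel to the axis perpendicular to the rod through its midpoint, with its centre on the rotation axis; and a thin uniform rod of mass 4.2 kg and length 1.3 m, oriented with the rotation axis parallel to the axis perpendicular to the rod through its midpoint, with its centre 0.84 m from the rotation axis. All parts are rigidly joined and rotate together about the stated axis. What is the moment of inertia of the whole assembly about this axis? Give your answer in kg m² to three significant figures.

Thin rod: I_cm = (1/12)ML² = (1/12)(1.2)(0.5)² = 0.025 kg m²; centre at d = 0.76 m, so I = I_cm + Md² gives I = 0.025 + (1.2)(0.76)² = 0.71812 kg m².
Rectangular plate: I_cm = (1/12)M(a²+b²) = (1/12)(1.5)[(0.8)² + (0.54)²] = 0.11645 kg m²; centre at d = 0.38 m, so I = I_cm + Md² gives I = 0.11645 + (1.5)(0.38)² = 0.33305 kg m².
Thin rod: I_cm = (1/12)ML² = (1/12)(1.6)(0.45)² = 0.027 kg m²; axis through the centre, so I = 0.027 kg m².
Thin rod: I_cm = (1/12)ML² = (1/12)(4.2)(1.3)² = 0.5915 kg m²; centre at d = 0.84 m, so I = I_cm + Md² gives I = 0.5915 + (4.2)(0.84)² = 3.555 kg m².
Total I = 0.71812 + 0.33305 + 0.027 + 3.555 = 4.6332 kg m².

4.63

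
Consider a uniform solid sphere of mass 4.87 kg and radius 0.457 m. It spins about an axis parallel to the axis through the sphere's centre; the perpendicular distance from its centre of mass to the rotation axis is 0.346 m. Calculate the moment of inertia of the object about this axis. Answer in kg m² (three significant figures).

I_cm = (2/5)MR² = (2/5)(4.87)(0.457)² = 0.40684 kg m²; centre at d = 0.346 m, so I = I_cm + Md² gives I = 0.40684 + (4.87)(0.346)² = 0.98985 kg m².

0.990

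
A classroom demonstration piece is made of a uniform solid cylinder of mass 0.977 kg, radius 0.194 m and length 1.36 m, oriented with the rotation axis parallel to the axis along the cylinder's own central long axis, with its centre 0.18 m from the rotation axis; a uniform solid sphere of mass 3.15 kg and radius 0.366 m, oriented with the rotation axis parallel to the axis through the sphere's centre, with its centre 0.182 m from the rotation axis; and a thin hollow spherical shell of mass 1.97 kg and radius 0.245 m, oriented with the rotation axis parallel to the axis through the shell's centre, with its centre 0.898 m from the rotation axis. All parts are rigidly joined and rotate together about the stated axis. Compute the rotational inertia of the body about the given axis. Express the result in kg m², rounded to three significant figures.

Solid cylinder: I_cm = (1/2)MR² = (1/2)(0.977)(0.194)² = 0.018385 kg m²; centre at d = 0.18 m, so I = I_cm + Md² gives I = 0.018385 + (0.977)(0.18)² = 0.05004 kg m².
Solid sphere: I_cm = (2/5)MR² = (2/5)(3.15)(0.366)² = 0.16878 kg m²; centre at d = 0.182 m, so I = I_cm + Md² gives I = 0.16878 + (3.15)(0.182)² = 0.27313 kg m².
Spherical shell: I_cm = (2/3)MR² = (2/3)(1.97)(0.245)² = 0.078833 kg m²; centre at d = 0.898 m, so I = I_cm + Md² gives I = 0.078833 + (1.97)(0.898)² = 1.6674 kg m².
Total I = 0.05004 + 0.27313 + 1.6674 = 1.9906 kg m².

1.99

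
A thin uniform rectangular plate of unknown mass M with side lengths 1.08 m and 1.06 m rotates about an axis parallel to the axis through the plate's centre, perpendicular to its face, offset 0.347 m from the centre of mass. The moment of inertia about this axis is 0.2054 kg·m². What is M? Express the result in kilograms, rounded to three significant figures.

I = I_cm + Md² = (1/12)M(a²+b²) + Md² = M·[0.0833333·[(1.08)² + (1.06)²] + (0.347)²] = M·0.31124.
So M = 0.2054 / 0.31124 = 0.65994 kg.

0.660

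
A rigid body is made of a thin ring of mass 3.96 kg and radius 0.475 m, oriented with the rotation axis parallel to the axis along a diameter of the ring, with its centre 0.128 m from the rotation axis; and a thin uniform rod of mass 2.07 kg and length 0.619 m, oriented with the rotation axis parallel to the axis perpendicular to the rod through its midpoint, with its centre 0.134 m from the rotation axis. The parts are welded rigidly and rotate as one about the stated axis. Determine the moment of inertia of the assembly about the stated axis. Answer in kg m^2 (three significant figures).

0.615

Thin ring: I_cm = (1/2)MR² = (1/2)(3.96)(0.475)² = 0.44674 kg m^2; centre at d = 0.128 m, so I = I_cm + Md² gives I = 0.44674 + (3.96)(0.128)² = 0.51162 kg m^2.
Thin rod: I_cm = (1/12)ML² = (1/12)(2.07)(0.619)² = 0.066095 kg m^2; centre at d = 0.134 m, so I = I_cm + Md² gives I = 0.066095 + (2.07)(0.134)² = 0.10326 kg m^2.
Total I = 0.51162 + 0.10326 = 0.61488 kg m^2.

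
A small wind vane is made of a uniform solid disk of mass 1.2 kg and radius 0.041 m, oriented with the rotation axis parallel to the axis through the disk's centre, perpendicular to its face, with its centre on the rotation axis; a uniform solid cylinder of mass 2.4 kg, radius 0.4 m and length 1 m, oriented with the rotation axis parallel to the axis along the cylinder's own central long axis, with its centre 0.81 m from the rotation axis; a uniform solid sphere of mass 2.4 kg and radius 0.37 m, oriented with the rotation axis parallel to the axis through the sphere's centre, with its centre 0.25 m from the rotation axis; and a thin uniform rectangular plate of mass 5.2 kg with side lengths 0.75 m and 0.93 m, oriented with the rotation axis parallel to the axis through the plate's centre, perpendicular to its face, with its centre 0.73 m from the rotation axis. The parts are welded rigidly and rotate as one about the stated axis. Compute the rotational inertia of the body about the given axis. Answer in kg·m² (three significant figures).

Solid disk: I_cm = (1/2)MR² = (1/2)(1.2)(0.041)² = 0.0010086 kg·m²; axis through the centre, so I = 0.0010086 kg·m².
Solid cylinder: I_cm = (1/2)MR² = (1/2)(2.4)(0.4)² = 0.192 kg·m²; centre at d = 0.81 m, so I = I_cm + Md² gives I = 0.192 + (2.4)(0.81)² = 1.7666 kg·m².
Solid sphere: I_cm = (2/5)MR² = (2/5)(2.4)(0.37)² = 0.13142 kg·m²; centre at d = 0.25 m, so I = I_cm + Md² gives I = 0.13142 + (2.4)(0.25)² = 0.28142 kg·m².
Rectangular plate: I_cm = (1/12)M(a²+b²) = (1/12)(5.2)[(0.75)² + (0.93)²] = 0.61854 kg·m²; centre at d = 0.73 m, so I = I_cm + Md² gives I = 0.61854 + (5.2)(0.73)² = 3.3896 kg·m².
Total I = 0.0010086 + 1.7666 + 0.28142 + 3.3896 = 5.4387 kg·m².

5.44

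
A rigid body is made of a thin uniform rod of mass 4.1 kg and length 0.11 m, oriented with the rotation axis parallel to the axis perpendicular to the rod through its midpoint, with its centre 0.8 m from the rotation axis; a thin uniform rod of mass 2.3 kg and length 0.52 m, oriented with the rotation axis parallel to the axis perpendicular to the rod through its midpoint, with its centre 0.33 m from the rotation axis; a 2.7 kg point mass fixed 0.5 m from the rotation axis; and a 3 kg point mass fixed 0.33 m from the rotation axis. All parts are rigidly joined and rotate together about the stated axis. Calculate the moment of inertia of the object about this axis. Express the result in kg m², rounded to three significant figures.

Thin rod: I_cm = (1/12)ML² = (1/12)(4.1)(0.11)² = 0.0041342 kg m²; centre at d = 0.8 m, so I = I_cm + Md² gives I = 0.0041342 + (4.1)(0.8)² = 2.6281 kg m².
Thin rod: I_cm = (1/12)ML² = (1/12)(2.3)(0.52)² = 0.051827 kg m²; centre at d = 0.33 m, so I = I_cm + Md² gives I = 0.051827 + (2.3)(0.33)² = 0.3023 kg m².
Point mass: I_cm = 0; centre at d = 0.5 m, so I = I_cm + Md² gives I = 0 + (2.7)(0.5)² = 0.675 kg m².
Point mass: I_cm = 0; centre at d = 0.33 m, so I = I_cm + Md² gives I = 0 + (3)(0.33)² = 0.3267 kg m².
Total I = 2.6281 + 0.3023 + 0.675 + 0.3267 = 3.9321 kg m².

3.93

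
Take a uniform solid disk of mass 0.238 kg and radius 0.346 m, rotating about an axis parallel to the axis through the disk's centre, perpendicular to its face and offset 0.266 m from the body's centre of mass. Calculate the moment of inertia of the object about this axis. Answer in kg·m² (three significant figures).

0.0311

I_cm = (1/2)MR² = (1/2)(0.238)(0.346)² = 0.014246 kg·m²; centre at d = 0.266 m, so the parallel axis theorem gives I = 0.014246 + (0.238)(0.266)² = 0.031086 kg·m².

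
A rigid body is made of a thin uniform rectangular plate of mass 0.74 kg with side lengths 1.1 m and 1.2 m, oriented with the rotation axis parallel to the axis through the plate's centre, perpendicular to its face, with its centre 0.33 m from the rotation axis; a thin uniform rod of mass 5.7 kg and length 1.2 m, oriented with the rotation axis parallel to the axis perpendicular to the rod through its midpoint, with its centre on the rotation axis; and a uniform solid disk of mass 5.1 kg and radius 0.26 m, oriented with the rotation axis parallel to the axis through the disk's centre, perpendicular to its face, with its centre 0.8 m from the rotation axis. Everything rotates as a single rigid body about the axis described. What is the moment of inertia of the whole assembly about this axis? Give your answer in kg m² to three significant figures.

Rectangular plate: I_cm = (1/12)M(a²+b²) = (1/12)(0.74)[(1.1)² + (1.2)²] = 0.16342 kg m²; centre at d = 0.33 m, so the parallel axis theorem gives I = 0.16342 + (0.74)(0.33)² = 0.244 kg m².
Thin rod: I_cm = (1/12)ML² = (1/12)(5.7)(1.2)² = 0.684 kg m²; axis through the centre, so I = 0.684 kg m².
Solid disk: I_cm = (1/2)MR² = (1/2)(5.1)(0.26)² = 0.17238 kg m²; centre at d = 0.8 m, so the parallel axis theorem gives I = 0.17238 + (5.1)(0.8)² = 3.4364 kg m².
Total I = 0.244 + 0.684 + 3.4364 = 4.3644 kg m².

4.36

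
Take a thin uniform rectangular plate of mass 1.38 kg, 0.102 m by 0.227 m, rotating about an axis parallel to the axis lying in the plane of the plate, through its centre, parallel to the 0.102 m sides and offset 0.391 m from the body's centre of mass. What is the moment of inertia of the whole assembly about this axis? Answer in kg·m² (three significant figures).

0.217

I_cm = (1/12)Mb² = (1/12)(1.38)(0.227)² = 0.0059258 kg·m²; centre at d = 0.391 m, so the parallel axis theorem gives I = 0.0059258 + (1.38)(0.391)² = 0.2169 kg·m².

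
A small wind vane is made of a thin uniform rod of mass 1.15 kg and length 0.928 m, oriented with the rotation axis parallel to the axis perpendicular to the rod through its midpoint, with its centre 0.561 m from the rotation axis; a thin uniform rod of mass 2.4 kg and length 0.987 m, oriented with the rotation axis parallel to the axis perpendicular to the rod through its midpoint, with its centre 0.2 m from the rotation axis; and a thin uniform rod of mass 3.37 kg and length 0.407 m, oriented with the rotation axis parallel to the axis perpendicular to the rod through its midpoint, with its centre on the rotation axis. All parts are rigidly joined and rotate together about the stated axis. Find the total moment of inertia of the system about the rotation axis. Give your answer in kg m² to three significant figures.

0.782

Thin rod: I_cm = (1/12)ML² = (1/12)(1.15)(0.928)² = 0.08253 kg m²; centre at d = 0.561 m, so the parallel axis theorem gives I = 0.08253 + (1.15)(0.561)² = 0.44446 kg m².
Thin rod: I_cm = (1/12)ML² = (1/12)(2.4)(0.987)² = 0.19483 kg m²; centre at d = 0.2 m, so the parallel axis theorem gives I = 0.19483 + (2.4)(0.2)² = 0.29083 kg m².
Thin rod: I_cm = (1/12)ML² = (1/12)(3.37)(0.407)² = 0.04652 kg m²; axis through the centre, so I = 0.04652 kg m².
Total I = 0.44446 + 0.29083 + 0.04652 = 0.78181 kg m².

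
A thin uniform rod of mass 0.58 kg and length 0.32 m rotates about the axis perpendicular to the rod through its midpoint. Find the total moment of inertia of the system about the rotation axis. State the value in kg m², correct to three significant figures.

0.00495

I_cm = (1/12)ML² = (1/12)(0.58)(0.32)² = 0.0049493 kg m²; axis through the centre, so I = 0.0049493 kg m².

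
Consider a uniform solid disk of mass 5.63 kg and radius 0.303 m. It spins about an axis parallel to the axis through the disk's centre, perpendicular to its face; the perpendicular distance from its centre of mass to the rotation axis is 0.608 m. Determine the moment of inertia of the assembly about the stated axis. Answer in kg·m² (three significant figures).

2.34

I_cm = (1/2)MR² = (1/2)(5.63)(0.303)² = 0.25844 kg·m²; centre at d = 0.608 m, so the parallel axis theorem gives I = 0.25844 + (5.63)(0.608)² = 2.3397 kg·m².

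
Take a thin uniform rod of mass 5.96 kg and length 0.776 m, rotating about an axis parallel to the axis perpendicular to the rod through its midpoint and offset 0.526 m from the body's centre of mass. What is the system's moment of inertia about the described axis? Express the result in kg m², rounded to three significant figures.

I_cm = (1/12)ML² = (1/12)(5.96)(0.776)² = 0.29908 kg m²; centre at d = 0.526 m, so the parallel axis theorem gives I = 0.29908 + (5.96)(0.526)² = 1.9481 kg m².

1.95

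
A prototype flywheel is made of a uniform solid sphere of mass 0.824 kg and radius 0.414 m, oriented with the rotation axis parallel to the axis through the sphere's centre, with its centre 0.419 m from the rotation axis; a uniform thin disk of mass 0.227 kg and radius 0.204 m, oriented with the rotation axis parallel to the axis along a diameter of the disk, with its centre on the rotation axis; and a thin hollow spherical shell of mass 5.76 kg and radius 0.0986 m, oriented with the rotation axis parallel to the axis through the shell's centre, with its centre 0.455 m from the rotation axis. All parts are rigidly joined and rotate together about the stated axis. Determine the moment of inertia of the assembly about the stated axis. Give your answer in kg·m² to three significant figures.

1.43

Solid sphere: I_cm = (2/5)MR² = (2/5)(0.824)(0.414)² = 0.056492 kg·m²; centre at d = 0.419 m, so I = I_cm + Md² gives I = 0.056492 + (0.824)(0.419)² = 0.20115 kg·m².
Thin disk: I_cm = (1/4)MR² = (1/4)(0.227)(0.204)² = 0.0023617 kg·m²; axis through the centre, so I = 0.0023617 kg·m².
Spherical shell: I_cm = (2/3)MR² = (2/3)(5.76)(0.0986)² = 0.037332 kg·m²; centre at d = 0.455 m, so I = I_cm + Md² gives I = 0.037332 + (5.76)(0.455)² = 1.2298 kg·m².
Total I = 0.20115 + 0.0023617 + 1.2298 = 1.4333 kg·m².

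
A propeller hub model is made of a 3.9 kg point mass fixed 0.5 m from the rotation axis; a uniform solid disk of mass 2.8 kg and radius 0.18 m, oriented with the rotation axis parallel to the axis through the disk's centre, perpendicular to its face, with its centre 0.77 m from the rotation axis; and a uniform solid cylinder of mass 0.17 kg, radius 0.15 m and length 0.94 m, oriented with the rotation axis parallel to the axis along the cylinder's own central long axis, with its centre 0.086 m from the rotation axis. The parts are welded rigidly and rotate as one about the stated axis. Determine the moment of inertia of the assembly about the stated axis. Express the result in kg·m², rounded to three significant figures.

Point mass: I_cm = 0; centre at d = 0.5 m, so I = I_cm + Md² gives I = 0 + (3.9)(0.5)² = 0.975 kg·m².
Solid disk: I_cm = (1/2)MR² = (1/2)(2.8)(0.18)² = 0.04536 kg·m²; centre at d = 0.77 m, so I = I_cm + Md² gives I = 0.04536 + (2.8)(0.77)² = 1.7055 kg·m².
Solid cylinder: I_cm = (1/2)MR² = (1/2)(0.17)(0.15)² = 0.0019125 kg·m²; centre at d = 0.086 m, so I = I_cm + Md² gives I = 0.0019125 + (0.17)(0.086)² = 0.0031698 kg·m².
Total I = 0.975 + 1.7055 + 0.0031698 = 2.6836 kg·m².

2.68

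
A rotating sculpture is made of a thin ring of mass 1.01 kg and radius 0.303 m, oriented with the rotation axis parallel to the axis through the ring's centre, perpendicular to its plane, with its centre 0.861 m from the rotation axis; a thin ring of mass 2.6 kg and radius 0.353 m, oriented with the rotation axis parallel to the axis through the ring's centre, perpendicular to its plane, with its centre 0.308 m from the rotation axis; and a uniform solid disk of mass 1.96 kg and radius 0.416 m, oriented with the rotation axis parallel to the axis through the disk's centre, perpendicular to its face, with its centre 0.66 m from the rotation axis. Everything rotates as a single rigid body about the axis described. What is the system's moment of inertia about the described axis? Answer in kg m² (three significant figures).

2.44

Thin ring: I_cm = MR² = (1.01)(0.303)² = 0.092727 kg m²; centre at d = 0.861 m, so I = I_cm + Md² gives I = 0.092727 + (1.01)(0.861)² = 0.84146 kg m².
Thin ring: I_cm = MR² = (2.6)(0.353)² = 0.32398 kg m²; centre at d = 0.308 m, so I = I_cm + Md² gives I = 0.32398 + (2.6)(0.308)² = 0.57063 kg m².
Solid disk: I_cm = (1/2)MR² = (1/2)(1.96)(0.416)² = 0.16959 kg m²; centre at d = 0.66 m, so I = I_cm + Md² gives I = 0.16959 + (1.96)(0.66)² = 1.0234 kg m².
Total I = 0.84146 + 0.57063 + 1.0234 = 2.4355 kg m².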